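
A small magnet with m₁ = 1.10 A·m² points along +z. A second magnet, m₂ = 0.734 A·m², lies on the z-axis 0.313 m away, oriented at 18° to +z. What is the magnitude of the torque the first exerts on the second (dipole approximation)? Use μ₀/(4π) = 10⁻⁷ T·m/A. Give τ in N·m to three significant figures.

Dipole B is on the axis of dipole A, so B₁ there is axial: B₁ = (μ₀/4π)·2m₁/r³ along +z.
B₁ = 2(10⁻⁷)(1.10)/(0.313)³ = 7.174×10⁻⁶ T.
τ = m₂ B₁ sinθ.
τ = (0.734)(7.174×10⁻⁶)·sin18° = 1.627×10⁻⁶ N·m.

τ ≈ 1.63×10⁻⁶ N·m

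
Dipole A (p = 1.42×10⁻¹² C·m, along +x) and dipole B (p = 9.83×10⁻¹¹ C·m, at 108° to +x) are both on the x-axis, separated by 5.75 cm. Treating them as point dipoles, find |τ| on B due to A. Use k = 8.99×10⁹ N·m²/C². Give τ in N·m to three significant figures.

The second dipole sits on the axis of the first, so the field there is axial: E₁ = 2kp₁/r³ along +x.
E₁ = 2(8.99×10⁹)(1.42×10⁻¹²)/(0.0575)³ = 134.3 N/C.
Torque on the second dipole: τ = p₂ E₁ sinθ.
τ = (9.83×10⁻¹¹)(134.3)·sin108° = 1.256×10⁻⁸ N·m.

τ ≈ 1.26×10⁻⁸ N·m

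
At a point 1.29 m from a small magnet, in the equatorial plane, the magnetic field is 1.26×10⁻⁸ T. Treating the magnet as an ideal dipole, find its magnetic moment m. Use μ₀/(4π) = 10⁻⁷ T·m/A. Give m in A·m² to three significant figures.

In the equatorial plane B = (μ₀/4π)·m/r³, so m = Br³·4π/(μ₀).
m = (1.26×10⁻⁸)·(1.29)³ / (10⁻⁷) = 0.2705 A·m².

m ≈ 0.270 A·m²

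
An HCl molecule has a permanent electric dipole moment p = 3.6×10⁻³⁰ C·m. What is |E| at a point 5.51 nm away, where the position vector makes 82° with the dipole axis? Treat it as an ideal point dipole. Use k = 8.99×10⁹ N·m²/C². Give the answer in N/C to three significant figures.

At angle θ the dipole field magnitude is E = (kp/r³)·√(1 + 3cos²θ).
kp/r³ = (8.99×10⁹)(3.60×10⁻³⁰) / (5.51×10⁻⁹)³ = 1.935×10⁵ N/C.
√(1 + 3cos²82°) = √(1 + 3·0.0194) = √1.0581 ≈ 1.0286.
E ≈ 1.935×10⁵ × 1.029 = 1.990×10⁵ N/C.

E ≈ 1.99×10⁵ N/C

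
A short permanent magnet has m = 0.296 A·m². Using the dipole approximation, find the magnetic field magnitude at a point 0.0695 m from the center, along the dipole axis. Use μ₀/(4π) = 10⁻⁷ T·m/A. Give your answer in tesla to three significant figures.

B ≈ 1.76×10⁻⁴ T

On axis B = (μ₀/4π)·2m/r³.
B = 2·(10⁻⁷)·(0.296) / (0.0695)³ = 1.763×10⁻⁴ T.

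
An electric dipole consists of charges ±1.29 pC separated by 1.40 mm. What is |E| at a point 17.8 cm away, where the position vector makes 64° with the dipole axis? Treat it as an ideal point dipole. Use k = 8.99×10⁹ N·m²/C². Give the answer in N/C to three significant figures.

E ≈ 0.00361 N/C

Dipole moment p = qd = (1.29×10⁻¹² C)(0.00140 m) = 1.806×10⁻¹⁵ C·m.
At angle θ the dipole field magnitude is E = (kp/r³)·√(1 + 3cos²θ).
kp/r³ = (8.99×10⁹)(1.806×10⁻¹⁵) / (0.178)³ = 0.002879 N/C.
√(1 + 3cos²64°) = √(1 + 3·0.1922) = √1.5765 ≈ 1.2556.
E ≈ 0.002879 × 1.256 = 0.003615 N/C.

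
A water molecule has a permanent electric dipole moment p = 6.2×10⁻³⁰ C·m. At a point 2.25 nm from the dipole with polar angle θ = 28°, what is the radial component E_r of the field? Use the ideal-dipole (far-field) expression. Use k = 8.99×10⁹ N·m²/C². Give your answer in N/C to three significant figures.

E_r ≈ 8.64×10⁶ N/C

For a dipole, E_r = (2kp cosθ)/r³.
kp/r³ = (8.99×10⁹)(6.20×10⁻³⁰)/(2.25×10⁻⁹)³ = 4.893×10⁶ N/C.
E_r = 2·4.893×10⁶·cos28° = 8.641×10⁶ N/C.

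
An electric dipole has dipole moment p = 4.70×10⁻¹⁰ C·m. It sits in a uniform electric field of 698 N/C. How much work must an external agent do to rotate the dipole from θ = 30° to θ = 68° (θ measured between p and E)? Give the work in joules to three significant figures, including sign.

W_ext = ΔU = U(θ₂) − U(θ₁) = −pE cosθ₂ − (−pE cosθ₁) = pE(cosθ₁ − cosθ₂).
W = (4.70×10⁻¹⁰)(698)·(cos30° − cos68°) = (3.281×10⁻⁷)·(+0.4914) = 1.612×10⁻⁷ J.

W ≈ 1.61×10⁻⁷ J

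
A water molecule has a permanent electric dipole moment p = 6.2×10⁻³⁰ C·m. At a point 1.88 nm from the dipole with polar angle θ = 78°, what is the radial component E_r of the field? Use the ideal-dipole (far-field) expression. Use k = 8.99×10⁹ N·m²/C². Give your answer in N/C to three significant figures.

For a dipole, E_r = (2kp cosθ)/r³.
kp/r³ = (8.99×10⁹)(6.20×10⁻³⁰)/(1.88×10⁻⁹)³ = 8.388×10⁶ N/C.
E_r = 2·8.388×10⁶·cos78° = 3.488×10⁶ N/C.

E_r ≈ 3.49×10⁶ N/C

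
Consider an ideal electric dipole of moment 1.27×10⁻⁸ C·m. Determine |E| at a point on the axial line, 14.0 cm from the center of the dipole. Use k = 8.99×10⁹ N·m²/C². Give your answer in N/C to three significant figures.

On the dipole axis E = 2kp/r³.
E = 2·(8.99×10⁹)(1.27×10⁻⁸) / (0.140)³ = 8.322×10⁴ N/C.

E ≈ 8.32×10⁴ N/C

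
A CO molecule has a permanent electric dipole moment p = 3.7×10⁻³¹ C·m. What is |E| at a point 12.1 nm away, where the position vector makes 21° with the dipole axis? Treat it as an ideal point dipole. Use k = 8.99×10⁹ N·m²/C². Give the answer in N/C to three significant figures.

E ≈ 3570 N/C

At angle θ the dipole field magnitude is E = (kp/r³)·√(1 + 3cos²θ).
kp/r³ = (8.99×10⁹)(3.70×10⁻³¹) / (1.21×10⁻⁸)³ = 1878 N/C.
√(1 + 3cos²21°) = √(1 + 3·0.8716) = √3.6147 ≈ 1.9012.
E ≈ 1878 × 1.901 = 3570 N/C.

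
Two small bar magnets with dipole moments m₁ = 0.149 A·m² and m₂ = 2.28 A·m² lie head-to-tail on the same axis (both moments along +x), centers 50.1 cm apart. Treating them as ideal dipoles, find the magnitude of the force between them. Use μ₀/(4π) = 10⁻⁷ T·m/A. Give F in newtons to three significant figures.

On-axis B of dipole 1: B = (μ₀/4π)·2m₁/r³. Force on dipole 2: F = m₂·dB/dr.
dB/dr = −(μ₀/4π)·6m₁/r⁴, so |F| = (μ₀/4π)·6m₁m₂/r⁴.
F = 6(10⁻⁷)(0.149)(2.28)/(0.501)⁴ = 3.235×10⁻⁶ N.

F ≈ 3.24×10⁻⁶ N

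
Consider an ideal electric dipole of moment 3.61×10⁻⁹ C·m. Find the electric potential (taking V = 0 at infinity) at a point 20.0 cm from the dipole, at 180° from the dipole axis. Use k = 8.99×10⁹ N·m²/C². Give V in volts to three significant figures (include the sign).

V ≈ -811 V

The dipole potential is V = kp cosθ / r².
V = (8.99×10⁹)(3.61×10⁻⁹)·cos180° / (0.200)² = -811.3 V.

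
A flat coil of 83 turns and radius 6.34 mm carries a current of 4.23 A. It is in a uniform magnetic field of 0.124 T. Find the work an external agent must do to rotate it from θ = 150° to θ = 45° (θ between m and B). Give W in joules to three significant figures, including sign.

m = NIA = NIπa² = 83·(4.23)·π·(0.00634)² = 0.04434 A·m².
W_ext = ΔU = −mB cosθ₂ + mB cosθ₁ = mB(cosθ₁ − cosθ₂).
W = (0.04434)(0.124)·(cos150° − cos45°) = (0.005498)·(-1.5731) = -0.008649 J.

W ≈ -0.00865 J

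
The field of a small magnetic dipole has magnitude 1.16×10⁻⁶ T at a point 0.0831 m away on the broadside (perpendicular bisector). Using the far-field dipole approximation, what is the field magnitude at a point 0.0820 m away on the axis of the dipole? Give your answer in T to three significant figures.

B ≈ 2.41×10⁻⁶ T

Dipole fields scale as 1/r³ in the far field.
The axial field is twice the equatorial field at the same r, so the geometry factor is 2/1.
B₂ = B₁ · (2/1) · (r₁/r₂)³ = 1.16×10⁻⁶ · 2 · (0.0831/0.0820)³.
(r₁/r₂)³ = (1.013)³ = 1.041.
B₂ ≈ 2.415×10⁻⁶ T.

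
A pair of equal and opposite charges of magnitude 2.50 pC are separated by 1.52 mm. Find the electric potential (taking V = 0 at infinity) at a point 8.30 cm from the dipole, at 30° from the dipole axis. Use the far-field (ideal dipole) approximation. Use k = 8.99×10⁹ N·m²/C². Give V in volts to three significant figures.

V ≈ 0.00429 V

Dipole moment p = qd = (2.50×10⁻¹² C)(0.00152 m) = 3.80×10⁻¹⁵ C·m.
The dipole potential is V = kp cosθ / r².
V = (8.99×10⁹)(3.80×10⁻¹⁵)·cos30° / (0.0830)² = 0.004295 V.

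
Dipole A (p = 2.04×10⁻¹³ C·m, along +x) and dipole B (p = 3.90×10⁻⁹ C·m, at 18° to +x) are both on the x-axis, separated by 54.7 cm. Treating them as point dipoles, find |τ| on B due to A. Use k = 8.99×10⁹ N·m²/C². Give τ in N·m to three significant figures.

The second dipole sits on the axis of the first, so the field there is axial: E₁ = 2kp₁/r³ along +x.
E₁ = 2(8.99×10⁹)(2.04×10⁻¹³)/(0.547)³ = 0.02241 N/C.
Torque on the second dipole: τ = p₂ E₁ sinθ.
τ = (3.90×10⁻⁹)(0.02241)·sin18° = 2.701×10⁻¹¹ N·m.

τ ≈ 2.70×10⁻¹¹ N·m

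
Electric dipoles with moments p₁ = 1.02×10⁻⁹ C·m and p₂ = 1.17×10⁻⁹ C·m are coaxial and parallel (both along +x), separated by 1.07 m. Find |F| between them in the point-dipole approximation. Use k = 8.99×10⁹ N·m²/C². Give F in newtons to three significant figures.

F ≈ 4.91×10⁻⁸ N

On-axis field of dipole 1 at distance r: E = 2kp₁/r³. Force on dipole 2 is F = p₂·dE/dr (gradient along axis).
dE/dr = −6kp₁/r⁴, so |F| = 6kp₁p₂/r⁴ (attractive for aligned moments).
F = 6(8.99×10⁹)(1.02×10⁻⁹)(1.17×10⁻⁹)/(1.07)⁴ = 4.911×10⁻⁸ N.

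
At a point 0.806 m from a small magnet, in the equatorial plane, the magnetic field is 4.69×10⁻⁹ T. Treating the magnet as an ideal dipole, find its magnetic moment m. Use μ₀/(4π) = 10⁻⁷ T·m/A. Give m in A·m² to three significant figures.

In the equatorial plane B = (μ₀/4π)·m/r³, so m = Br³·4π/(μ₀).
m = (4.69×10⁻⁹)·(0.806)³ / (10⁻⁷) = 0.02456 A·m².

m ≈ 0.0246 A·m²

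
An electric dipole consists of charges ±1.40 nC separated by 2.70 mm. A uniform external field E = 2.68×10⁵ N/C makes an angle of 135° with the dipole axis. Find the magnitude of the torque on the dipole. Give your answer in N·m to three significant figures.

Dipole moment p = qd = (1.40×10⁻⁹ C)(0.00270 m) = 3.78×10⁻¹² C·m.
Torque on an electric dipole: τ = pE sinθ.
τ = (3.78×10⁻¹²)(2.68×10⁵)·sin135° = 7.163×10⁻⁷ N·m.

τ ≈ 7.16×10⁻⁷ N·m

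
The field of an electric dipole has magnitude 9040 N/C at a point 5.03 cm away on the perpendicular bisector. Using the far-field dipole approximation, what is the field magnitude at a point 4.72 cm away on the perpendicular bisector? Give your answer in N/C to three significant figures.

Dipole fields scale as 1/r³ in the far field; the geometry is the same at both points.
E₂ = E₁ · (r₁/r₂)³ = 9040 · (5.03/4.72)³.
(r₁/r₂)³ = (1.066)³ = 1.21.
E₂ ≈ 1.094×10⁴ N/C.

E ≈ 1.09×10⁴ N/C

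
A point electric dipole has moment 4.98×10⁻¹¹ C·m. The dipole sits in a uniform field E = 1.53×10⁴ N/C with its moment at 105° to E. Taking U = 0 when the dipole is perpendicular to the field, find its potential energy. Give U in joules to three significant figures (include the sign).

U ≈ 1.97×10⁻⁷ J

U = −p·E = −pE cosθ.
U = −(4.98×10⁻¹¹)(1.53×10⁴)·cos105° = 1.972×10⁻⁷ J.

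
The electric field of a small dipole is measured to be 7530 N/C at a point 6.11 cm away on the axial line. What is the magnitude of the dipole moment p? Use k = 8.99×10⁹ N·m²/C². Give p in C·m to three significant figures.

p ≈ 9.55×10⁻¹¹ C·m

On axis E = 2kp/r³, so p = Er³/(2k).
p = (7530)·(0.0611)³ / (2·8.99×10⁹) = 9.553×10⁻¹¹ C·m.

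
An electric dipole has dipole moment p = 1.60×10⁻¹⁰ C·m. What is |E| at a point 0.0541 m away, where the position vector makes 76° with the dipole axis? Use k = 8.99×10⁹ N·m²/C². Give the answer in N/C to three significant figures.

E ≈ 9850 N/C

At angle θ the dipole field magnitude is E = (kp/r³)·√(1 + 3cos²θ).
kp/r³ = (8.99×10⁹)(1.60×10⁻¹⁰) / (0.0541)³ = 9084 N/C.
√(1 + 3cos²76°) = √(1 + 3·0.0585) = √1.1756 ≈ 1.0842.
E ≈ 9084 × 1.084 = 9849 N/C.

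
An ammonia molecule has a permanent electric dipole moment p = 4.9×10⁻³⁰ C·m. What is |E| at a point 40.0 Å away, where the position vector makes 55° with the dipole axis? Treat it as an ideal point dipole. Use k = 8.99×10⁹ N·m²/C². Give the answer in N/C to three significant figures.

E ≈ 9.70×10⁵ N/C

At angle θ the dipole field magnitude is E = (kp/r³)·√(1 + 3cos²θ).
kp/r³ = (8.99×10⁹)(4.90×10⁻³⁰) / (4.00×10⁻⁹)³ = 6.883×10⁵ N/C.
√(1 + 3cos²55°) = √(1 + 3·0.3290) = √1.9870 ≈ 1.4096.
E ≈ 6.883×10⁵ × 1.410 = 9.702×10⁵ N/C.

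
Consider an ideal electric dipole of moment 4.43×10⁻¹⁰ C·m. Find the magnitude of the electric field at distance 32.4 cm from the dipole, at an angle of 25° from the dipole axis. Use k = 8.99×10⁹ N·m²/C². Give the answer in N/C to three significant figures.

At angle θ the dipole field magnitude is E = (kp/r³)·√(1 + 3cos²θ).
kp/r³ = (8.99×10⁹)(4.43×10⁻¹⁰) / (0.324)³ = 117.1 N/C.
√(1 + 3cos²25°) = √(1 + 3·0.8214) = √3.4642 ≈ 1.8612.
E ≈ 117.1 × 1.861 = 217.9 N/C.

E ≈ 218 N/C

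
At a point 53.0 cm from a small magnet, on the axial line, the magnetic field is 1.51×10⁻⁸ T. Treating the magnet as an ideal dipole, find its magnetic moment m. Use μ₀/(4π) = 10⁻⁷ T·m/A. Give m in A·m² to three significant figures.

m ≈ 0.0112 A·m²

On axis B = (μ₀/4π)·2m/r³, so m = Br³·4π/(μ₀·2).
m = (1.51×10⁻⁸)·(0.530)³ / (2·10⁻⁷) = 0.01124 A·m².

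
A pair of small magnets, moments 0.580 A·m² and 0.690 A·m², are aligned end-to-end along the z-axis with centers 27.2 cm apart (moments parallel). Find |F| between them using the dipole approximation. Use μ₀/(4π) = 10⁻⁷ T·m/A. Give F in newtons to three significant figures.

F ≈ 4.39×10⁻⁵ N

On-axis B of dipole 1: B = (μ₀/4π)·2m₁/r³. Force on dipole 2: F = m₂·dB/dr.
dB/dr = −(μ₀/4π)·6m₁/r⁴, so |F| = (μ₀/4π)·6m₁m₂/r⁴.
F = 6(10⁻⁷)(0.580)(0.690)/(0.272)⁴ = 4.387×10⁻⁵ N.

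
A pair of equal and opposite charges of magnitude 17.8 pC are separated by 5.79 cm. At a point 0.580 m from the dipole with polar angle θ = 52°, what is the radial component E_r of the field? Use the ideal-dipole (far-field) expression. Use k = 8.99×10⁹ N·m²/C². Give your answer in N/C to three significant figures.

Dipole moment p = qd = (1.78×10⁻¹¹ C)(0.0579 m) = 1.031×10⁻¹² C·m.
For a dipole, E_r = (2kp cosθ)/r³.
kp/r³ = (8.99×10⁹)(1.031×10⁻¹²)/(0.580)³ = 0.04750 N/C.
E_r = 2·0.04750·cos52° = 0.05849 N/C.

E_r ≈ 0.0585 N/C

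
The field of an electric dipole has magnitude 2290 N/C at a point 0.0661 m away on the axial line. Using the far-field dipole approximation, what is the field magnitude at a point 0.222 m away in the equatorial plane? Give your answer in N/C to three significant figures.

E ≈ 30.2 N/C

Dipole fields scale as 1/r³ in the far field.
The axial field is twice the equatorial field at the same r, so the geometry factor is 1/2.
E₂ = E₁ · (1/2) · (r₁/r₂)³ = 2290 · 0.5 · (0.0661/0.222)³.
(r₁/r₂)³ = (0.2977)³ = 0.0264.
E₂ ≈ 30.22 N/C.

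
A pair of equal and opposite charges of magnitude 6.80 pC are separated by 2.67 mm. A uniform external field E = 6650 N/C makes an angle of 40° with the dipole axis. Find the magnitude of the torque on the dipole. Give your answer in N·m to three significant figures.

Dipole moment p = qd = (6.80×10⁻¹² C)(0.00267 m) = 1.816×10⁻¹⁴ C·m.
Torque on an electric dipole: τ = pE sinθ.
τ = (1.816×10⁻¹⁴)(6650)·sin40° = 7.763×10⁻¹¹ N·m.

τ ≈ 7.76×10⁻¹¹ N·m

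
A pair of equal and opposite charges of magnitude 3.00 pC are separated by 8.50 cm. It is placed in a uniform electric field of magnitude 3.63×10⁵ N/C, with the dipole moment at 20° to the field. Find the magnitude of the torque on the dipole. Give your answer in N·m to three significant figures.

Dipole moment p = qd = (3.00×10⁻¹² C)(0.0850 m) = 2.55×10⁻¹³ C·m.
Torque on an electric dipole: τ = pE sinθ.
τ = (2.55×10⁻¹³)(3.63×10⁵)·sin20° = 3.166×10⁻⁸ N·m.

τ ≈ 3.17×10⁻⁸ N·m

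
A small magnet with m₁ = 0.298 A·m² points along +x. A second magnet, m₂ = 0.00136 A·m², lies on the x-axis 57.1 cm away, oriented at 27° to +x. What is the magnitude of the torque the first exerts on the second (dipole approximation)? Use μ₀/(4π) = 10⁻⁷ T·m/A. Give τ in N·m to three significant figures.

Dipole B is on the axis of dipole A, so B₁ there is axial: B₁ = (μ₀/4π)·2m₁/r³ along +x.
B₁ = 2(10⁻⁷)(0.298)/(0.571)³ = 3.201×10⁻⁷ T.
τ = m₂ B₁ sinθ.
τ = (0.00136)(3.201×10⁻⁷)·sin27° = 1.977×10⁻¹⁰ N·m.

τ ≈ 1.98×10⁻¹⁰ N·m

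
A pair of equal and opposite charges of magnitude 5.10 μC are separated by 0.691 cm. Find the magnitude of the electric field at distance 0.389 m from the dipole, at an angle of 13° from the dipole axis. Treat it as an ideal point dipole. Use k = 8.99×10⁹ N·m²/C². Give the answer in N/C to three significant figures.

E ≈ 1.06×10⁴ N/C

Dipole moment p = qd = (5.10×10⁻⁶ C)(0.00691 m) = 3.524×10⁻⁸ C·m.
At angle θ the dipole field magnitude is E = (kp/r³)·√(1 + 3cos²θ).
kp/r³ = (8.99×10⁹)(3.524×10⁻⁸) / (0.389)³ = 5382 N/C.
√(1 + 3cos²13°) = √(1 + 3·0.9494) = √3.8482 ≈ 1.9617.
E ≈ 5382 × 1.962 = 1.056×10⁴ N/C.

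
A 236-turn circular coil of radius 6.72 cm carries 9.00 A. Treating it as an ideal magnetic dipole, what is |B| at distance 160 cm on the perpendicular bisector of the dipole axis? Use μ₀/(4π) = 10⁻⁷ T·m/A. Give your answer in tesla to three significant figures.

m = NIA = NIπa² = 236·(9.00)·π·(0.0672)² = 30.13 A·m².
In the equatorial plane B = (μ₀/4π)·m/r³ (half the axial value).
B = (10⁻⁷)·(30.13) / (1.60)³ = 7.356×10⁻⁷ T.

B ≈ 7.36×10⁻⁷ T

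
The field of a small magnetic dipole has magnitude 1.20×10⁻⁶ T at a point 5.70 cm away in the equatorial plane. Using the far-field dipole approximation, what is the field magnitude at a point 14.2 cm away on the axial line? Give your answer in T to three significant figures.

B ≈ 1.55×10⁻⁷ T

Dipole fields scale as 1/r³ in the far field.
The axial field is twice the equatorial field at the same r, so the geometry factor is 2/1.
B₂ = B₁ · (2/1) · (r₁/r₂)³ = 1.20×10⁻⁶ · 2 · (5.70/14.2)³.
(r₁/r₂)³ = (0.4014)³ = 0.06468.
B₂ ≈ 1.552×10⁻⁷ T.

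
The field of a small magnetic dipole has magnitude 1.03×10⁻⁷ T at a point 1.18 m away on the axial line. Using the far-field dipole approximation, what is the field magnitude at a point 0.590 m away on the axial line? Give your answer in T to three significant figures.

Dipole fields scale as 1/r³ in the far field; the geometry is the same at both points.
B₂ = B₁ · (r₁/r₂)³ = 1.03×10⁻⁷ · (1.18/0.590)³.
(r₁/r₂)³ = (2)³ = 8.
B₂ ≈ 8.240×10⁻⁷ T.

B ≈ 8.24×10⁻⁷ T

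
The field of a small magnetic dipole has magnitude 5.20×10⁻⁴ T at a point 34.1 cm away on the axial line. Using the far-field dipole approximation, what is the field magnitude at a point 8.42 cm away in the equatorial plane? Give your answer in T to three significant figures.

Dipole fields scale as 1/r³ in the far field.
The axial field is twice the equatorial field at the same r, so the geometry factor is 1/2.
B₂ = B₁ · (1/2) · (r₁/r₂)³ = 5.20×10⁻⁴ · 0.5 · (34.1/8.42)³.
(r₁/r₂)³ = (4.05)³ = 66.42.
B₂ ≈ 0.01727 T.

B ≈ 0.0173 T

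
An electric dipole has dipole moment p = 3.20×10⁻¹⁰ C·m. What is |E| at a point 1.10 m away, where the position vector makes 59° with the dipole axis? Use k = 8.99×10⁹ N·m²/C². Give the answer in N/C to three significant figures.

At angle θ the dipole field magnitude is E = (kp/r³)·√(1 + 3cos²θ).
kp/r³ = (8.99×10⁹)(3.20×10⁻¹⁰) / (1.10)³ = 2.161 N/C.
√(1 + 3cos²59°) = √(1 + 3·0.2653) = √1.7958 ≈ 1.3401.
E ≈ 2.161 × 1.340 = 2.896 N/C.

E ≈ 2.90 N/C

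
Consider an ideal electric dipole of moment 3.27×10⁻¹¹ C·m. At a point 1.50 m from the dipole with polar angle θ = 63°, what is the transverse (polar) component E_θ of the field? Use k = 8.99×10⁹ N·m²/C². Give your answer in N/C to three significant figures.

E_θ ≈ 0.0776 N/C

For a dipole, E_θ = (kp sinθ)/r³.
kp/r³ = (8.99×10⁹)(3.27×10⁻¹¹)/(1.50)³ = 0.08710 N/C.
E_θ = 0.08710·sin63° = 0.07761 N/C.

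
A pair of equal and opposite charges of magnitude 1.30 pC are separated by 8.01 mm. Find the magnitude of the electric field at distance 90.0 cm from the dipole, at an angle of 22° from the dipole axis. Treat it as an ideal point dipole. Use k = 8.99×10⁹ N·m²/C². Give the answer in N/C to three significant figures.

E ≈ 2.43×10⁻⁴ N/C

Dipole moment p = qd = (1.30×10⁻¹² C)(0.00801 m) = 1.041×10⁻¹⁴ C·m.
At angle θ the dipole field magnitude is E = (kp/r³)·√(1 + 3cos²θ).
kp/r³ = (8.99×10⁹)(1.041×10⁻¹⁴) / (0.900)³ = 1.284×10⁻⁴ N/C.
√(1 + 3cos²22°) = √(1 + 3·0.8597) = √3.5790 ≈ 1.8918.
E ≈ 1.284×10⁻⁴ × 1.892 = 2.429×10⁻⁴ N/C.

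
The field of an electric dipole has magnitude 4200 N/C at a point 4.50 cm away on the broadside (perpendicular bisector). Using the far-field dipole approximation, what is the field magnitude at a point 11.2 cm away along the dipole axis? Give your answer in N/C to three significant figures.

E ≈ 545 N/C

Dipole fields scale as 1/r³ in the far field.
The axial field is twice the equatorial field at the same r, so the geometry factor is 2/1.
E₂ = E₁ · (2/1) · (r₁/r₂)³ = 4200 · 2 · (4.50/11.2)³.
(r₁/r₂)³ = (0.4018)³ = 0.06486.
E₂ ≈ 544.8 N/C.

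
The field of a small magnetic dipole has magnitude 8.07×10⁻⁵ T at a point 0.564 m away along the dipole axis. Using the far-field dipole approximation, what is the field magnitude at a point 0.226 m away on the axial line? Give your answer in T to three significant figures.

Dipole fields scale as 1/r³ in the far field; the geometry is the same at both points.
B₂ = B₁ · (r₁/r₂)³ = 8.07×10⁻⁵ · (0.564/0.226)³.
(r₁/r₂)³ = (2.496)³ = 15.54.
B₂ ≈ 0.001254 T.

B ≈ 0.00125 T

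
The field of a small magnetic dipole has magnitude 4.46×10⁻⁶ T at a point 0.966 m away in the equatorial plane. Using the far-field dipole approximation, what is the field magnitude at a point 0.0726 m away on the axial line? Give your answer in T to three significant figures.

Dipole fields scale as 1/r³ in the far field.
The axial field is twice the equatorial field at the same r, so the geometry factor is 2/1.
B₂ = B₁ · (2/1) · (r₁/r₂)³ = 4.46×10⁻⁶ · 2 · (0.966/0.0726)³.
(r₁/r₂)³ = (13.31)³ = 2356.
B₂ ≈ 0.02101 T.

B ≈ 0.0210 T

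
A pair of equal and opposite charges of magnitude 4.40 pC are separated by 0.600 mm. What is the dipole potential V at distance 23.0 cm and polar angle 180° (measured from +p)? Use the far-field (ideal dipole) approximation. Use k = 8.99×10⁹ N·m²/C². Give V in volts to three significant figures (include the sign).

V ≈ -4.49×10⁻⁴ V

Dipole moment p = qd = (4.40×10⁻¹² C)(6.00×10⁻⁴ m) = 2.64×10⁻¹⁵ C·m.
The dipole potential is V = kp cosθ / r².
V = (8.99×10⁹)(2.64×10⁻¹⁵)·cos180° / (0.230)² = -4.487×10⁻⁴ V.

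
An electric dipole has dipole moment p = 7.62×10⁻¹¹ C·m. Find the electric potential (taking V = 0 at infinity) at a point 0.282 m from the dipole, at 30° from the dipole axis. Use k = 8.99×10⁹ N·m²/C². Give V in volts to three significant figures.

V ≈ 7.46 V

The dipole potential is V = kp cosθ / r².
V = (8.99×10⁹)(7.62×10⁻¹¹)·cos30° / (0.282)² = 7.460 V.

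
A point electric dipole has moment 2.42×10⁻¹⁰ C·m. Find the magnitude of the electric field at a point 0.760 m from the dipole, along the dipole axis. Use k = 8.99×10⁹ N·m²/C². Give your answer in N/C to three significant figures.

On the dipole axis E = 2kp/r³.
E = 2·(8.99×10⁹)(2.42×10⁻¹⁰) / (0.760)³ = 9.912 N/C.

E ≈ 9.91 N/C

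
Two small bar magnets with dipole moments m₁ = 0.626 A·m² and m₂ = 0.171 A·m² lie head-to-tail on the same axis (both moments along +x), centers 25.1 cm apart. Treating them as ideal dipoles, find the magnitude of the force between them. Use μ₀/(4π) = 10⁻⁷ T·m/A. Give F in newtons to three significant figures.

F ≈ 1.62×10⁻⁵ N

On-axis B of dipole 1: B = (μ₀/4π)·2m₁/r³. Force on dipole 2: F = m₂·dB/dr.
dB/dr = −(μ₀/4π)·6m₁/r⁴, so |F| = (μ₀/4π)·6m₁m₂/r⁴.
F = 6(10⁻⁷)(0.626)(0.171)/(0.251)⁴ = 1.618×10⁻⁵ N.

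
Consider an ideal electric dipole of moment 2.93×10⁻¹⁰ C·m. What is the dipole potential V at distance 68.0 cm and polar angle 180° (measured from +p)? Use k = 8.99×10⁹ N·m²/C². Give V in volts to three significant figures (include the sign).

V ≈ -5.70 V

The dipole potential is V = kp cosθ / r².
V = (8.99×10⁹)(2.93×10⁻¹⁰)·cos180° / (0.680)² = -5.697 V.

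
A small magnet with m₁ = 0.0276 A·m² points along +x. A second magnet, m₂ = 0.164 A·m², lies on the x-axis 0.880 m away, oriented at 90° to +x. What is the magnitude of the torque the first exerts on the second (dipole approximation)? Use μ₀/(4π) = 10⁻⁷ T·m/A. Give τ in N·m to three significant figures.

Dipole B is on the axis of dipole A, so B₁ there is axial: B₁ = (μ₀/4π)·2m₁/r³ along +x.
B₁ = 2(10⁻⁷)(0.0276)/(0.880)³ = 8.100×10⁻⁹ T.
τ = m₂ B₁ sinθ.
τ = (0.164)(8.100×10⁻⁹)·sin90° = 1.328×10⁻⁹ N·m.

τ ≈ 1.33×10⁻⁹ N·m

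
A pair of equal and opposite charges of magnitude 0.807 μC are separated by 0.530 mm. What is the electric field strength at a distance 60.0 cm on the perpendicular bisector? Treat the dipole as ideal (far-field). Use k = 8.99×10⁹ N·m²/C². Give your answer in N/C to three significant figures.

Dipole moment p = qd = (8.07×10⁻⁷ C)(5.30×10⁻⁴ m) = 4.277×10⁻¹⁰ C·m.
On the perpendicular bisector E = kp/r³ (half the axial value at the same distance).
E = (8.99×10⁹)(4.277×10⁻¹⁰) / (0.600)³ = 17.80 N/C.

E ≈ 17.8 N/C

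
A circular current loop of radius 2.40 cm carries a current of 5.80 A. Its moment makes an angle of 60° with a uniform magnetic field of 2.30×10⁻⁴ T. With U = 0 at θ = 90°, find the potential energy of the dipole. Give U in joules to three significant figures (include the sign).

Magnetic moment m = IA = Iπa² = (5.80)·π·(0.0240)² = 0.0105 A·m².
U = −m·B = −mB cosθ.
U = −(0.0105)(2.30×10⁻⁴)·cos60° = -1.208×10⁻⁶ J.

U ≈ -1.21×10⁻⁶ J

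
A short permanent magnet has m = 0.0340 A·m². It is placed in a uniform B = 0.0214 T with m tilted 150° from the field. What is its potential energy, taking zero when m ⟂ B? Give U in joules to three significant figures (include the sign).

U = −m·B = −mB cosθ.
U = −(0.0340)(0.0214)·cos150° = 6.301×10⁻⁴ J.

U ≈ 6.30×10⁻⁴ J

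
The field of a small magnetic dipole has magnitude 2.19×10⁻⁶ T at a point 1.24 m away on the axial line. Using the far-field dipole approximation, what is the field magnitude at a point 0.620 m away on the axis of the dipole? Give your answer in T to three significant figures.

B ≈ 1.75×10⁻⁵ T

Dipole fields scale as 1/r³ in the far field; the geometry is the same at both points.
B₂ = B₁ · (r₁/r₂)³ = 2.19×10⁻⁶ · (1.24/0.620)³.
(r₁/r₂)³ = (2)³ = 8.
B₂ ≈ 1.752×10⁻⁵ T.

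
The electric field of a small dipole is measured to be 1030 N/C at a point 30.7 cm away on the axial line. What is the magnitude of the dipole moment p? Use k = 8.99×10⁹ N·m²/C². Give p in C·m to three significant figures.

p ≈ 1.66×10⁻⁹ C·m

On axis E = 2kp/r³, so p = Er³/(2k).
p = (1030)·(0.307)³ / (2·8.99×10⁹) = 1.658×10⁻⁹ C·m.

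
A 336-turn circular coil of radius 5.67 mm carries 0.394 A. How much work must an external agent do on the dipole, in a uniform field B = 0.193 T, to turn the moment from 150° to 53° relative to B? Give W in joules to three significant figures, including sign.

W ≈ -0.00379 J

m = NIA = NIπa² = 336·(0.394)·π·(0.00567)² = 0.01337 A·m².
W_ext = ΔU = −mB cosθ₂ + mB cosθ₁ = mB(cosθ₁ − cosθ₂).
W = (0.01337)(0.193)·(cos150° − cos53°) = (0.002580)·(-1.4678) = -0.003788 J.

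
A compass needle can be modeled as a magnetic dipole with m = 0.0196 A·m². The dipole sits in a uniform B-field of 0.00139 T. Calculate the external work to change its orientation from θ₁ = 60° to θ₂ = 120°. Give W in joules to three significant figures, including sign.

W ≈ 2.72×10⁻⁵ J

W_ext = ΔU = −mB cosθ₂ + mB cosθ₁ = mB(cosθ₁ − cosθ₂).
W = (0.0196)(0.00139)·(cos60° − cos120°) = (2.724×10⁻⁵)·(+1.0000) = 2.724×10⁻⁵ J.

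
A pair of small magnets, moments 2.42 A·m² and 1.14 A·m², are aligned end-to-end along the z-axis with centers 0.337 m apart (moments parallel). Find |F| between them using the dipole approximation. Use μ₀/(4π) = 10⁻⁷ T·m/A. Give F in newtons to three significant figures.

F ≈ 1.28×10⁻⁴ N

On-axis B of dipole 1: B = (μ₀/4π)·2m₁/r³. Force on dipole 2: F = m₂·dB/dr.
dB/dr = −(μ₀/4π)·6m₁/r⁴, so |F| = (μ₀/4π)·6m₁m₂/r⁴.
F = 6(10⁻⁷)(2.42)(1.14)/(0.337)⁴ = 1.283×10⁻⁴ N.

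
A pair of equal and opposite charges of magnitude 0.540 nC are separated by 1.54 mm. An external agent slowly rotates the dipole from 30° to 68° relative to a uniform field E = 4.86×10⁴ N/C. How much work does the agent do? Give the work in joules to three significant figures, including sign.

W ≈ 1.99×10⁻⁸ J

Dipole moment p = qd = (5.40×10⁻¹⁰ C)(0.00154 m) = 8.316×10⁻¹³ C·m.
W_ext = ΔU = U(θ₂) − U(θ₁) = −pE cosθ₂ − (−pE cosθ₁) = pE(cosθ₁ − cosθ₂).
W = (8.316×10⁻¹³)(4.86×10⁴)·(cos30° − cos68°) = (4.042×10⁻⁸)·(+0.4914) = 1.986×10⁻⁸ J.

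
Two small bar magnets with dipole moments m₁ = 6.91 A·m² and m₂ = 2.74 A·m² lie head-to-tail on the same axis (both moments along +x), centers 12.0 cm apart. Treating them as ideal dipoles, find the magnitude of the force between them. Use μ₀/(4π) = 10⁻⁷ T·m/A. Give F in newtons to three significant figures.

F ≈ 0.0548 N

On-axis B of dipole 1: B = (μ₀/4π)·2m₁/r³. Force on dipole 2: F = m₂·dB/dr.
dB/dr = −(μ₀/4π)·6m₁/r⁴, so |F| = (μ₀/4π)·6m₁m₂/r⁴.
F = 6(10⁻⁷)(6.91)(2.74)/(0.120)⁴ = 0.05478 N.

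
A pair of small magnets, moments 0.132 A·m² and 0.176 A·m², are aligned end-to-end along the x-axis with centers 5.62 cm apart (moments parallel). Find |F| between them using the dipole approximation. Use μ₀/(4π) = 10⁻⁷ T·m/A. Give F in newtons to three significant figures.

On-axis B of dipole 1: B = (μ₀/4π)·2m₁/r³. Force on dipole 2: F = m₂·dB/dr.
dB/dr = −(μ₀/4π)·6m₁/r⁴, so |F| = (μ₀/4π)·6m₁m₂/r⁴.
F = 6(10⁻⁷)(0.132)(0.176)/(0.0562)⁴ = 0.001397 N.

F ≈ 0.00140 N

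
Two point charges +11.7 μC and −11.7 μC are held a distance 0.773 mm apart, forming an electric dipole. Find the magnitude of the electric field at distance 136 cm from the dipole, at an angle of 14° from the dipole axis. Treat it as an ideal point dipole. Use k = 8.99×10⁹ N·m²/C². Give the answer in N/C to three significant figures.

E ≈ 63.2 N/C

Dipole moment p = qd = (1.17×10⁻⁵ C)(7.73×10⁻⁴ m) = 9.044×10⁻⁹ C·m.
At angle θ the dipole field magnitude is E = (kp/r³)·√(1 + 3cos²θ).
kp/r³ = (8.99×10⁹)(9.044×10⁻⁹) / (1.36)³ = 32.32 N/C.
√(1 + 3cos²14°) = √(1 + 3·0.9415) = √3.8244 ≈ 1.9556.
E ≈ 32.32 × 1.956 = 63.21 N/C.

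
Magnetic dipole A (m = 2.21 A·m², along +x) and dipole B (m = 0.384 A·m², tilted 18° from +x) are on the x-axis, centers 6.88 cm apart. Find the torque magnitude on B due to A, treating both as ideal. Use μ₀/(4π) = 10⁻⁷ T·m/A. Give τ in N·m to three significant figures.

τ ≈ 1.61×10⁻⁴ N·m

Dipole B is on the axis of dipole A, so B₁ there is axial: B₁ = (μ₀/4π)·2m₁/r³ along +x.
B₁ = 2(10⁻⁷)(2.21)/(0.0688)³ = 0.001357 T.
τ = m₂ B₁ sinθ.
τ = (0.384)(0.001357)·sin18° = 1.611×10⁻⁴ N·m.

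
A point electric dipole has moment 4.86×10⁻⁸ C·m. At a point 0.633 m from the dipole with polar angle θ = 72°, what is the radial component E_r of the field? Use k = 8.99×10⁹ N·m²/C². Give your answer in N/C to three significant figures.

E_r ≈ 1060 N/C

For a dipole, E_r = (2kp cosθ)/r³.
kp/r³ = (8.99×10⁹)(4.86×10⁻⁸)/(0.633)³ = 1723 N/C.
E_r = 2·1723·cos72° = 1065 N/C.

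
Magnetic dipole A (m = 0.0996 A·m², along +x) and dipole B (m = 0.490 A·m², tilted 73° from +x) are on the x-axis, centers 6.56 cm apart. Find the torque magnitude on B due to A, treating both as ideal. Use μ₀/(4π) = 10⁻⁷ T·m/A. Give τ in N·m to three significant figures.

Dipole B is on the axis of dipole A, so B₁ there is axial: B₁ = (μ₀/4π)·2m₁/r³ along +x.
B₁ = 2(10⁻⁷)(0.0996)/(0.0656)³ = 7.056×10⁻⁵ T.
τ = m₂ B₁ sinθ.
τ = (0.490)(7.056×10⁻⁵)·sin73° = 3.307×10⁻⁵ N·m.

τ ≈ 3.31×10⁻⁵ N·m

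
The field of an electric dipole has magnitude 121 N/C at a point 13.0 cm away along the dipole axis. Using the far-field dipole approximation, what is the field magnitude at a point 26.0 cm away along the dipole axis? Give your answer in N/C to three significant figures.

Dipole fields scale as 1/r³ in the far field; the geometry is the same at both points.
E₂ = E₁ · (r₁/r₂)³ = 121 · (13.0/26.0)³.
(r₁/r₂)³ = (0.5)³ = 0.125.
E₂ ≈ 15.12 N/C.

E ≈ 15.1 N/C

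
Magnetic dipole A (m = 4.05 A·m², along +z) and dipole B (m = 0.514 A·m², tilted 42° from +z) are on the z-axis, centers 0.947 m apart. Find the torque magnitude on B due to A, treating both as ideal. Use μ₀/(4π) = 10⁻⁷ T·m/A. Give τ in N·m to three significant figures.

Dipole B is on the axis of dipole A, so B₁ there is axial: B₁ = (μ₀/4π)·2m₁/r³ along +z.
B₁ = 2(10⁻⁷)(4.05)/(0.947)³ = 9.538×10⁻⁷ T.
τ = m₂ B₁ sinθ.
τ = (0.514)(9.538×10⁻⁷)·sin42° = 3.280×10⁻⁷ N·m.

τ ≈ 3.28×10⁻⁷ N·m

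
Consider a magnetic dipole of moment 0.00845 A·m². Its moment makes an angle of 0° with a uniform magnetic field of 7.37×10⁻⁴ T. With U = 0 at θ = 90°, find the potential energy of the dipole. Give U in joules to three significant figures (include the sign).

U ≈ -6.23×10⁻⁶ J

U = −m·B = −mB cosθ.
U = −(0.00845)(7.37×10⁻⁴)·cos0° = -6.228×10⁻⁶ J.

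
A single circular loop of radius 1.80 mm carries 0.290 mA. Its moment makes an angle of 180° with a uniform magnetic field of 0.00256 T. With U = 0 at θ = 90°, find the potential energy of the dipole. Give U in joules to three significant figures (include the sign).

U ≈ 7.56×10⁻¹² J

Magnetic moment m = IA = Iπa² = (2.90×10⁻⁴)·π·(0.00180)² = 2.952×10⁻⁹ A·m².
U = −m·B = −mB cosθ.
U = −(2.952×10⁻⁹)(0.00256)·cos180° = 7.557×10⁻¹² J.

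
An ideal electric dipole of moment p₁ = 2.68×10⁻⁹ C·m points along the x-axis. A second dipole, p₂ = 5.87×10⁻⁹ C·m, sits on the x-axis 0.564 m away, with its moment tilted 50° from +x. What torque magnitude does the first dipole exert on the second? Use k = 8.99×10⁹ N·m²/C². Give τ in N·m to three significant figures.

The second dipole sits on the axis of the first, so the field there is axial: E₁ = 2kp₁/r³ along +x.
E₁ = 2(8.99×10⁹)(2.68×10⁻⁹)/(0.564)³ = 268.6 N/C.
Torque on the second dipole: τ = p₂ E₁ sinθ.
τ = (5.87×10⁻⁹)(268.6)·sin50° = 1.208×10⁻⁶ N·m.

τ ≈ 1.21×10⁻⁶ N·m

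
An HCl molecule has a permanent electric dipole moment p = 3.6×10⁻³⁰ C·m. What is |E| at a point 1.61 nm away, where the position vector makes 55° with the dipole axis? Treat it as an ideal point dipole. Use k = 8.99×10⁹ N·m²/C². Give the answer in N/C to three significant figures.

At angle θ the dipole field magnitude is E = (kp/r³)·√(1 + 3cos²θ).
kp/r³ = (8.99×10⁹)(3.60×10⁻³⁰) / (1.61×10⁻⁹)³ = 7.755×10⁶ N/C.
√(1 + 3cos²55°) = √(1 + 3·0.3290) = √1.9870 ≈ 1.4096.
E ≈ 7.755×10⁶ × 1.410 = 1.093×10⁷ N/C.

E ≈ 1.09×10⁷ N/C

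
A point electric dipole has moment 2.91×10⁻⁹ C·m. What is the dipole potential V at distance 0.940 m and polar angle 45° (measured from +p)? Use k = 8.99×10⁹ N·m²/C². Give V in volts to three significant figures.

V ≈ 20.9 V

The dipole potential is V = kp cosθ / r².
V = (8.99×10⁹)(2.91×10⁻⁹)·cos45° / (0.940)² = 20.94 V.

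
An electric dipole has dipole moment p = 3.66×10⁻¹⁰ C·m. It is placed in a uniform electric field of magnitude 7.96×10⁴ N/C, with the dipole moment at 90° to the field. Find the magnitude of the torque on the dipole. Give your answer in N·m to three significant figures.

τ ≈ 2.91×10⁻⁵ N·m

Torque on an electric dipole: τ = pE sinθ.
τ = (3.66×10⁻¹⁰)(7.96×10⁴)·sin90° = 2.913×10⁻⁵ N·m.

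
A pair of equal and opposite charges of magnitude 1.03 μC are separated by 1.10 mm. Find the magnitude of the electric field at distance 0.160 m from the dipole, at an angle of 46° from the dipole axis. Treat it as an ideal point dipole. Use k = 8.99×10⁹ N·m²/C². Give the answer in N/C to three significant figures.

Dipole moment p = qd = (1.03×10⁻⁶ C)(0.00110 m) = 1.133×10⁻⁹ C·m.
At angle θ the dipole field magnitude is E = (kp/r³)·√(1 + 3cos²θ).
kp/r³ = (8.99×10⁹)(1.133×10⁻⁹) / (0.160)³ = 2487 N/C.
√(1 + 3cos²46°) = √(1 + 3·0.4826) = √2.4477 ≈ 1.5645.
E ≈ 2487 × 1.564 = 3890 N/C.

E ≈ 3890 N/C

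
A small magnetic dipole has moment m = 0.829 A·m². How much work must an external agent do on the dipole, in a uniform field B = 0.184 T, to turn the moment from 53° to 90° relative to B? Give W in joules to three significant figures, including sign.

W_ext = ΔU = −mB cosθ₂ + mB cosθ₁ = mB(cosθ₁ − cosθ₂).
W = (0.829)(0.184)·(cos53° − cos90°) = (0.1525)·(+0.6018) = 0.09180 J.

W ≈ 0.0918 J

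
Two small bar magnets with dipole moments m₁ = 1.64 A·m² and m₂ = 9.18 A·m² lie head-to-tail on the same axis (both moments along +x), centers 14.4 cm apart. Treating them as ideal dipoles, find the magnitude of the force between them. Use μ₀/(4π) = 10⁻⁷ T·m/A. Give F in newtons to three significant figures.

F ≈ 0.0210 N

On-axis B of dipole 1: B = (μ₀/4π)·2m₁/r³. Force on dipole 2: F = m₂·dB/dr.
dB/dr = −(μ₀/4π)·6m₁/r⁴, so |F| = (μ₀/4π)·6m₁m₂/r⁴.
F = 6(10⁻⁷)(1.64)(9.18)/(0.144)⁴ = 0.02101 N.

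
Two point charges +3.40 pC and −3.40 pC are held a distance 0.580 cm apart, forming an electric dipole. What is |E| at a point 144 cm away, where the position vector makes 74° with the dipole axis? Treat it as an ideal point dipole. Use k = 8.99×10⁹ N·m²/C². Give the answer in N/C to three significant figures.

E ≈ 6.58×10⁻⁵ N/C

Dipole moment p = qd = (3.40×10⁻¹² C)(0.00580 m) = 1.972×10⁻¹⁴ C·m.
At angle θ the dipole field magnitude is E = (kp/r³)·√(1 + 3cos²θ).
kp/r³ = (8.99×10⁹)(1.972×10⁻¹⁴) / (1.44)³ = 5.937×10⁻⁵ N/C.
√(1 + 3cos²74°) = √(1 + 3·0.0760) = √1.2279 ≈ 1.1081.
E ≈ 5.937×10⁻⁵ × 1.108 = 6.579×10⁻⁵ N/C.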